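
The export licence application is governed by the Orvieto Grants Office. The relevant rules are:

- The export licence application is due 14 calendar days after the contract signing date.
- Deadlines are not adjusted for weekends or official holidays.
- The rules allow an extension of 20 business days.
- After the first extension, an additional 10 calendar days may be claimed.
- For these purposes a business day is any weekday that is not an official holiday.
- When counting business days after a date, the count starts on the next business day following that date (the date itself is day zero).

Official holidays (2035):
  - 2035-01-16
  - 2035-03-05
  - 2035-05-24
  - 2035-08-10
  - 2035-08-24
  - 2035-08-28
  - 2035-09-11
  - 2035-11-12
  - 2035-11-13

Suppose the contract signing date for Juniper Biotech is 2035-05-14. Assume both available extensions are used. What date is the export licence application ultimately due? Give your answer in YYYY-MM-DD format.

14 calendar days after 2035-05-14 is 2035-05-28.
2035-05-28 falls on a Monday. The rules make no weekend/holiday allowance, so it remains 2035-05-28.
The 20-business-day extension runs from 2035-05-28 to 2035-06-25.
No adjustment is made for weekends or holidays, so 2035-06-25 stands.
Applying the 10-calendar-day extension: 2035-06-25 + 10 days = 2035-07-05.
2035-07-05 is a Thursday; no weekend or holiday adjustment applies.
The final due date is 2035-07-05.

2035-07-05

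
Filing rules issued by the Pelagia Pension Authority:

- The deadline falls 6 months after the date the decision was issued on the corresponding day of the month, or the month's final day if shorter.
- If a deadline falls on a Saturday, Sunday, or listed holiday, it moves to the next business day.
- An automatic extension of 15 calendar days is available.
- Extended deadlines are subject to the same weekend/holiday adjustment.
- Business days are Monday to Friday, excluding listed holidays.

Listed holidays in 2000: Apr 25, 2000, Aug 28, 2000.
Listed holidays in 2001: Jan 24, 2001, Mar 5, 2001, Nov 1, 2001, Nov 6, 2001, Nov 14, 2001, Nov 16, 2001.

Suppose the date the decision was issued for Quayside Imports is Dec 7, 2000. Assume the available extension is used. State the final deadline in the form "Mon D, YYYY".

6 months after Dec 7, 2000, on the same day of the month, is Jun 7, 2001.
Since Jun 7, 2001 is a Thursday and not a holiday, the date is unchanged.
Add the 15 calendar-day extension to Jun 7, 2001: Jun 22, 2001.
Jun 22, 2001 is a Friday and not a listed holiday, so it stands.
Final deadline: Jun 22, 2001.

Jun 22, 2001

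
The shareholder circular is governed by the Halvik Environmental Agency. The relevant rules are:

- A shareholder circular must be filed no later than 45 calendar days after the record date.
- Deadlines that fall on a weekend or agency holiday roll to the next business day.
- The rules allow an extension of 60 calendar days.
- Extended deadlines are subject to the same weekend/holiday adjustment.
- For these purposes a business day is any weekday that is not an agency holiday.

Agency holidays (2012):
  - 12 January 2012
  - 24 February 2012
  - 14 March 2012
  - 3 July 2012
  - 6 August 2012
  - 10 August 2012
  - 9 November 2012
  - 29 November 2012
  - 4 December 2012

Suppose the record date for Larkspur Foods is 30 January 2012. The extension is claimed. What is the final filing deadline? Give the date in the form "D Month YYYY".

From 30 January 2012, 45 calendar days later is 15 March 2012.
15 March 2012 is a Thursday and not a listed holiday, so it stands.
Add the 60 calendar-day extension to 15 March 2012: 14 May 2012.
Since 14 May 2012 is a Monday and not a holiday, the date is unchanged.
So the filing is due 14 May 2012.

14 May 2012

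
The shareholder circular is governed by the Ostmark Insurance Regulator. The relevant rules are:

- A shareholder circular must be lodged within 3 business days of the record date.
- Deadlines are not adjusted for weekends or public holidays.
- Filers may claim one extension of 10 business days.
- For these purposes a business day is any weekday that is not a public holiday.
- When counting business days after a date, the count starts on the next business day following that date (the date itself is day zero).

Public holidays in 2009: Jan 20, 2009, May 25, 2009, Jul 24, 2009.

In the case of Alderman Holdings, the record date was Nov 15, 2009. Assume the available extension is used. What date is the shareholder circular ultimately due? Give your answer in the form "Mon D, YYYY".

Dec 2, 2009

3 business days after Nov 15, 2009, excluding weekends and holidays, is Nov 18, 2009.
Nov 18, 2009 is a Wednesday; no weekend or holiday adjustment applies.
The 10-business-day extension runs from Nov 18, 2009 to Dec 2, 2009.
No adjustment is made for weekends or holidays, so Dec 2, 2009 stands.
So the filing is due Dec 2, 2009.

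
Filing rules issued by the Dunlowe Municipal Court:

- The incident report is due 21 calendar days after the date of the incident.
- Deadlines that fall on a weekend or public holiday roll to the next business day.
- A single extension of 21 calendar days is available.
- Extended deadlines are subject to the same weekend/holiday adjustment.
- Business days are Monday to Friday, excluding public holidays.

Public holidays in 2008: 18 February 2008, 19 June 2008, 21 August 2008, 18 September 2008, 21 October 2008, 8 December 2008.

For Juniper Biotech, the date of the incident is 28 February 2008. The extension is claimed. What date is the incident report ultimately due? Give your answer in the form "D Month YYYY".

10 April 2008

Trigger date 28 February 2008 + 21 calendar days = 20 March 2008.
Since 20 March 2008 is a Thursday and not a holiday, the date is unchanged.
The 21-calendar-day extension moves the deadline from 20 March 2008 to 10 April 2008.
10 April 2008 (Thursday) is already a business day.
The final due date is 10 April 2008.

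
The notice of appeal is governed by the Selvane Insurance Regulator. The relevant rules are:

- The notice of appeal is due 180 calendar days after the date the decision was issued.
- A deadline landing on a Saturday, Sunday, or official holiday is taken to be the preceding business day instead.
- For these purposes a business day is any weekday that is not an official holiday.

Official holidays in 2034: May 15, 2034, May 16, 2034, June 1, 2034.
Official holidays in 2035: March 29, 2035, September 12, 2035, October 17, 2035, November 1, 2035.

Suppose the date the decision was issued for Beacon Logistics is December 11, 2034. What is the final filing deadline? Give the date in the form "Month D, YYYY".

June 8, 2035

180 calendar days after December 11, 2034 is June 9, 2035.
June 9, 2035 is a Saturday; the preceding business day is June 8, 2035 (Friday).
So the filing is due June 8, 2035.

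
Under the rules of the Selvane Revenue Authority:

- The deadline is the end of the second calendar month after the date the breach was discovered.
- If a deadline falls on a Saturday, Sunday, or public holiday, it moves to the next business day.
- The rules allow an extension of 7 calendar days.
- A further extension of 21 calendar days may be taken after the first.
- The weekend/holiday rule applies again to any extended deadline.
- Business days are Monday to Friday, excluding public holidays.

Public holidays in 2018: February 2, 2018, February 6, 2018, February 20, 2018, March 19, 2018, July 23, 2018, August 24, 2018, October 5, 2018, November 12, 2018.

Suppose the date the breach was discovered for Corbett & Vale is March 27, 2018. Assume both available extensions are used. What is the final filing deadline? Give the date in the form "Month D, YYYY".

June 28, 2018

The second month after March 27, 2018 is May 2018, whose last day is May 31, 2018.
May 31, 2018 is a Thursday and not a listed holiday, so it stands.
Applying the 7-calendar-day extension: May 31, 2018 + 7 days = June 7, 2018.
June 7, 2018 is a Thursday and not a listed holiday, so it stands.
Add the 21 calendar-day extension to June 7, 2018: June 28, 2018.
June 28, 2018 is a Thursday and not a listed holiday, so it stands.
Deadline: June 28, 2018.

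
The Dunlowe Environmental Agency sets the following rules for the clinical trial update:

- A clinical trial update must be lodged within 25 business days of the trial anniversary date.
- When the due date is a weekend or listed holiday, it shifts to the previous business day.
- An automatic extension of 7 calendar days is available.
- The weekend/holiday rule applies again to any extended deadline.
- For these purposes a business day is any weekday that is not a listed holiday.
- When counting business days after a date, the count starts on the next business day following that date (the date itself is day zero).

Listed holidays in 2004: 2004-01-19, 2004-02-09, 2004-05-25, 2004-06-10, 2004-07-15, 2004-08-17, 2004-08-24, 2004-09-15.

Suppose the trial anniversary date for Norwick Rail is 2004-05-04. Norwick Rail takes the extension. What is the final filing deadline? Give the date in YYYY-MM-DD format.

2004-06-16

25 business days after 2004-05-04, excluding weekends and holidays, is 2004-06-09.
2004-06-09 falls on a Wednesday, which is a business day, so no adjustment is needed.
The 7-calendar-day extension moves the deadline from 2004-06-09 to 2004-06-16.
2004-06-16 falls on a Wednesday, which is a business day, so no adjustment is needed.
Deadline: 2004-06-16.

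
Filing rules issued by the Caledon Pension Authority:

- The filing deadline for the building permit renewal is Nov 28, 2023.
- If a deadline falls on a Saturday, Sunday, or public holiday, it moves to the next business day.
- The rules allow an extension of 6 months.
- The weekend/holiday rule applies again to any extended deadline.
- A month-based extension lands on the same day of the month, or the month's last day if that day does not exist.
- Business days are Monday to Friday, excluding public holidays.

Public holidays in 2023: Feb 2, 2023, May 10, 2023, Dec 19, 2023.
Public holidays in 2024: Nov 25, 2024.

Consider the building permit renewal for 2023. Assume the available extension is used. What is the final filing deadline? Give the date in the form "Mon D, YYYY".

May 28, 2024

Start from the fixed due date, Nov 28, 2023.
Nov 28, 2023 (Tuesday) is already a business day.
The 6 months extension carries Nov 28, 2023 to May 28, 2024.
May 28, 2024 is a Tuesday and not a listed holiday, so it stands.
Deadline: May 28, 2024.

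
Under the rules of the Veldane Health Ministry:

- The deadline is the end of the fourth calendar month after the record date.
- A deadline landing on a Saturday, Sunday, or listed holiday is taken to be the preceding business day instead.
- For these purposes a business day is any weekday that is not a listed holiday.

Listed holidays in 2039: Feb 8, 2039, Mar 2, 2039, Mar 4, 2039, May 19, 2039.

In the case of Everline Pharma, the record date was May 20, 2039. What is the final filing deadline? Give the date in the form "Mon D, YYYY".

Sep 30, 2039

4 months after May 20, 2039 is September 2039; that month ends on Sep 30, 2039.
Sep 30, 2039 is a Friday and not a listed holiday, so it stands.
The final due date is Sep 30, 2039.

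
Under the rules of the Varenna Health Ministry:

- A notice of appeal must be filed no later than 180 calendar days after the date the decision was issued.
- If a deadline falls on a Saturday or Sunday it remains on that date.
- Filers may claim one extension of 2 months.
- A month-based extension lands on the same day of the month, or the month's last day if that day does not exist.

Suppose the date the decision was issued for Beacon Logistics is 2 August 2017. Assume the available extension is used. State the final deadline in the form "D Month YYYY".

29 March 2018

From 2 August 2017, 180 calendar days later is 29 January 2018.
29 January 2018 falls on a Monday. The rules make no weekend/holiday allowance, so it remains 29 January 2018.
Add 2 months to 29 January 2018: 29 March 2018.
No adjustment is made for weekends or holidays, so 29 March 2018 stands.
The final due date is 29 March 2018.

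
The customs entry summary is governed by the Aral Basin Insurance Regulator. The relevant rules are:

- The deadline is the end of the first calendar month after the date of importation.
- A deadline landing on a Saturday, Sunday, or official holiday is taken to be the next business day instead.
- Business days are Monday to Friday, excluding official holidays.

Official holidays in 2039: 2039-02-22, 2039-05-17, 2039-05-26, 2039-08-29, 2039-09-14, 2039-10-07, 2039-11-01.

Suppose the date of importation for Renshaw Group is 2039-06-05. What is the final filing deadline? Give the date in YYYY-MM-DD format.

1 month after 2039-06-05 falls in July 2039; the last day of that month is 2039-07-31.
2039-07-31 falls on a Sunday. Rolling to the next business day gives 2039-08-01, a Monday.
Final deadline: 2039-08-01.

2039-08-01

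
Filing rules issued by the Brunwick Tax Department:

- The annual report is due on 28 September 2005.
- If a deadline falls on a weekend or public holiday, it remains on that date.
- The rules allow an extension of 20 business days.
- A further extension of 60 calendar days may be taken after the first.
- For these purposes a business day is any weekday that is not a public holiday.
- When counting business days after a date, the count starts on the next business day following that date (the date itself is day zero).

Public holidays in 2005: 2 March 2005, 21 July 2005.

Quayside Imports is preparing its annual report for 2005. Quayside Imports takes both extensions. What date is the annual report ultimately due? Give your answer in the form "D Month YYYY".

The stated deadline is 28 September 2005.
No adjustment is made for weekends or holidays, so 28 September 2005 stands.
Applying the 20-business-day extension: 20 business days after 28 September 2005 is 26 October 2005.
26 October 2005 is a Wednesday; no weekend or holiday adjustment applies.
The 60-calendar-day extension moves the deadline from 26 October 2005 to 25 December 2005.
25 December 2005 is a Sunday; no weekend or holiday adjustment applies.
So the filing is due 25 December 2005.

25 December 2005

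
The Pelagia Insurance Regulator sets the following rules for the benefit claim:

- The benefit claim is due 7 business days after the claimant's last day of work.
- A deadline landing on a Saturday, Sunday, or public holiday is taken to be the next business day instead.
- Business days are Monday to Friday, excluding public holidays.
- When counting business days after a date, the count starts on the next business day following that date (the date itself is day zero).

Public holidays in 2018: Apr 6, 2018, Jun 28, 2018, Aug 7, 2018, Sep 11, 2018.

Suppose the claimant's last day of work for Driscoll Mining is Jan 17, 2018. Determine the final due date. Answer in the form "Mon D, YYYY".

Jan 26, 2018

Counting 7 business days after Jan 17, 2018 (skipping weekends and listed holidays) reaches Jan 26, 2018.
Jan 26, 2018 is a Friday and not a listed holiday, so it stands.
So the filing is due Jan 26, 2018.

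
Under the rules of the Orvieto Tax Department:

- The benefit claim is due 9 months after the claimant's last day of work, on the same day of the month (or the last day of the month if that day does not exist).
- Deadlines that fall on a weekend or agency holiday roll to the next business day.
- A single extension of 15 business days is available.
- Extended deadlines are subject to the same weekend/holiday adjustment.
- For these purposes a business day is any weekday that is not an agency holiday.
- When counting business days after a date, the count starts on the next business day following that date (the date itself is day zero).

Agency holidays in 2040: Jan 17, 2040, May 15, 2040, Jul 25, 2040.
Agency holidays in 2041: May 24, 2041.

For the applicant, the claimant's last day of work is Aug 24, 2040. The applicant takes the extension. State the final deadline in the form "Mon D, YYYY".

Moving 9 months forward from Aug 24, 2040 on the corresponding day gives May 24, 2041.
May 24, 2041 is a listed holiday; the next business day is May 27, 2041 (Monday).
Counting 15 further business days from May 27, 2041 reaches Jun 17, 2041.
Jun 17, 2041 (Monday) is already a business day.
Deadline: Jun 17, 2041.

Jun 17, 2041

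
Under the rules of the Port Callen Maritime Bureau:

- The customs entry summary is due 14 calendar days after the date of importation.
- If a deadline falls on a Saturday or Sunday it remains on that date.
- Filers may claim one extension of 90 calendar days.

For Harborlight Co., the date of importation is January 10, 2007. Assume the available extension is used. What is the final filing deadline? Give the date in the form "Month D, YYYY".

Adding 14 calendar days to January 10, 2007 gives January 24, 2007.
No adjustment is made for weekends or holidays, so January 24, 2007 stands.
Applying the 90-calendar-day extension: January 24, 2007 + 90 days = April 24, 2007.
April 24, 2007 is a Tuesday; no weekend or holiday adjustment applies.
Final deadline: April 24, 2007.

April 24, 2007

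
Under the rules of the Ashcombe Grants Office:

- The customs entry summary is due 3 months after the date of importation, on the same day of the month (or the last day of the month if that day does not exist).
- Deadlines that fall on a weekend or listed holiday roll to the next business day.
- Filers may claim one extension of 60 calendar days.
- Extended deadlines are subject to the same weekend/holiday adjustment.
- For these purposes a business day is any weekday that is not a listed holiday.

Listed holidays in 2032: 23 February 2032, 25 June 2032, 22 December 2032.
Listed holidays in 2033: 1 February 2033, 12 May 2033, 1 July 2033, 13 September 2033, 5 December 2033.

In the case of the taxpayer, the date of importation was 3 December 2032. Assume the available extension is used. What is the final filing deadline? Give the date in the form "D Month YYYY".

3 months from 3 December 2032 is 3 March 2033.
3 March 2033 is a Thursday and not a listed holiday, so it stands.
Applying the 60-calendar-day extension: 3 March 2033 + 60 days = 2 May 2033.
2 May 2033 is a Monday and not a listed holiday, so it stands.
Deadline: 2 May 2033.

2 May 2033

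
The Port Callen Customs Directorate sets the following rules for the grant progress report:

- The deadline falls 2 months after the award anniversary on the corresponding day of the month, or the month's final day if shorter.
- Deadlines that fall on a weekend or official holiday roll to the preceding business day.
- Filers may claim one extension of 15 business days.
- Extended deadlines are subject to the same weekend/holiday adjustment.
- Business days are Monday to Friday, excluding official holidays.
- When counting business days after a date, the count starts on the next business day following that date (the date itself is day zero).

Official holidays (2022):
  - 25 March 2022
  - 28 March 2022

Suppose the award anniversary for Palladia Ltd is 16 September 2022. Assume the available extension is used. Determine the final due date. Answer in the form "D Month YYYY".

7 December 2022

2 months from 16 September 2022 is 16 November 2022.
16 November 2022 is a Wednesday and not a listed holiday, so it stands.
Applying the 15-business-day extension: 15 business days after 16 November 2022 is 7 December 2022.
7 December 2022 is a Wednesday and not a listed holiday, so it stands.
So the filing is due 7 December 2022.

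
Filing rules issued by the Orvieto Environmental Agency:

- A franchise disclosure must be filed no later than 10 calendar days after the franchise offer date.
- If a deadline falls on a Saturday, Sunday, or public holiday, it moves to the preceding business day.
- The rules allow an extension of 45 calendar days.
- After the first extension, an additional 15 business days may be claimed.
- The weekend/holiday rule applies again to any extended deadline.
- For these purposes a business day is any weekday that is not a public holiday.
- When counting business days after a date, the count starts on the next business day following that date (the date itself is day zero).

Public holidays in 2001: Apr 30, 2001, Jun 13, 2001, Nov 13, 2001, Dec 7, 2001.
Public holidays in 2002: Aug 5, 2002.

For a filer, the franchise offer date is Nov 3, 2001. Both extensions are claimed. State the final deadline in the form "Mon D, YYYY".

Jan 17, 2002

From Nov 3, 2001, 10 calendar days later is Nov 13, 2001.
Because Nov 13, 2001 is a listed holiday, the deadline becomes Nov 12, 2001 (Monday).
Add the 45 calendar-day extension to Nov 12, 2001: Dec 27, 2001.
Dec 27, 2001 is a Thursday and not a listed holiday, so it stands.
Applying the 15-business-day extension: 15 business days after Dec 27, 2001 is Jan 17, 2002.
Jan 17, 2002 (Thursday) is already a business day.
The final due date is Jan 17, 2002.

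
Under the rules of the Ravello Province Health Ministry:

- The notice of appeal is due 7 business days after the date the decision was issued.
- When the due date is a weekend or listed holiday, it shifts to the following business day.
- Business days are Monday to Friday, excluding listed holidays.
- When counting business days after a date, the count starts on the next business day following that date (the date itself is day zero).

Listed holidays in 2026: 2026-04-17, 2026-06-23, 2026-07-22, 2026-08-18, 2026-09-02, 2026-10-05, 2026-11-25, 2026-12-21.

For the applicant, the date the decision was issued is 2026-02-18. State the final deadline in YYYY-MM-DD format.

Counting 7 business days after 2026-02-18 (skipping weekends and listed holidays) reaches 2026-02-27.
2026-02-27 is a Friday and not a listed holiday, so it stands.
So the filing is due 2026-02-27.

2026-02-27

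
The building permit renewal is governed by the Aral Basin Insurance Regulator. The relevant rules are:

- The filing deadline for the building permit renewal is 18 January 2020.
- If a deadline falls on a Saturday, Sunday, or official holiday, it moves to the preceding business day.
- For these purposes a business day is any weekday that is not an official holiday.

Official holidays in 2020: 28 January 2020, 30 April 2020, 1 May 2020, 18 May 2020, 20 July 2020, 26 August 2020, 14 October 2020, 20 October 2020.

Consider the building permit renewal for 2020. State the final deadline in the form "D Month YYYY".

17 January 2020

The stated deadline is 18 January 2020.
18 January 2020 is a Saturday; the preceding business day is 17 January 2020 (Friday).
Final deadline: 17 January 2020.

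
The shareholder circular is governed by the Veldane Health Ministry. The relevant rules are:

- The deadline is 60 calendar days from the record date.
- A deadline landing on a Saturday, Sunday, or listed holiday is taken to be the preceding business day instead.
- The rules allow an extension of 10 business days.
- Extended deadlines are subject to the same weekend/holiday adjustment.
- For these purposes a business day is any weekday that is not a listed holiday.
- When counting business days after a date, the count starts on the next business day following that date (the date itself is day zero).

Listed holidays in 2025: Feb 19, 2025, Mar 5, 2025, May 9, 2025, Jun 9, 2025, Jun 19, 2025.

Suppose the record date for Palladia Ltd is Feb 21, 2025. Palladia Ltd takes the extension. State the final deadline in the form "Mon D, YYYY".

May 6, 2025

Adding 60 calendar days to Feb 21, 2025 gives Apr 22, 2025.
Apr 22, 2025 (Tuesday) is already a business day.
Applying the 10-business-day extension: 10 business days after Apr 22, 2025 is May 6, 2025.
May 6, 2025 (Tuesday) is already a business day.
The final due date is May 6, 2025.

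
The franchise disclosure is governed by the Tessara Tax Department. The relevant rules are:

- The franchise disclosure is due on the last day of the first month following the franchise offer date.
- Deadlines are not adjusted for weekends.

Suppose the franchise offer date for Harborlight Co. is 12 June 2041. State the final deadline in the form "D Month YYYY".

The first month after 12 June 2041 is July 2041, whose last day is 31 July 2041.
No adjustment is made for weekends or holidays, so 31 July 2041 stands.
Deadline: 31 July 2041.

31 July 2041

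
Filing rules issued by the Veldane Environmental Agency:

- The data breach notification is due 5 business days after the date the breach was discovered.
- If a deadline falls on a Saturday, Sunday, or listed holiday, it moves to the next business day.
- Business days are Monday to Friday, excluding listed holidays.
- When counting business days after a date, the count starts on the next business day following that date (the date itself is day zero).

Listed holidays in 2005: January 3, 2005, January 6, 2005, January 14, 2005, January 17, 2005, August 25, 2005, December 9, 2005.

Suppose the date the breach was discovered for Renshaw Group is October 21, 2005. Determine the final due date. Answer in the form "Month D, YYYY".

Counting 5 business days after October 21, 2005 (skipping weekends and listed holidays) reaches October 28, 2005.
Since October 28, 2005 is a Friday and not a holiday, the date is unchanged.
The final due date is October 28, 2005.

October 28, 2005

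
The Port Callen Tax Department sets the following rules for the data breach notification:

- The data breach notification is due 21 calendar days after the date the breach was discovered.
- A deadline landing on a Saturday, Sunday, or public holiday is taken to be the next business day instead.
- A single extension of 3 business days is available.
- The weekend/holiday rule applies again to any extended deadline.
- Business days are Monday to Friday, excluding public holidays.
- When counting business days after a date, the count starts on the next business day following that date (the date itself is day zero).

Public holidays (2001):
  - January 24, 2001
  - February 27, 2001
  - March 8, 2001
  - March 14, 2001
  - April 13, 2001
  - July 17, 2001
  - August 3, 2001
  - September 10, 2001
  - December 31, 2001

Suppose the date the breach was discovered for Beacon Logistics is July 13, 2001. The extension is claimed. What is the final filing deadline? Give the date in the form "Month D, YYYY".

Trigger date July 13, 2001 + 21 calendar days = August 3, 2001.
August 3, 2001 falls on a listed holiday. Rolling to the next business day gives August 6, 2001, a Monday.
Counting 3 further business days from August 6, 2001 reaches August 9, 2001.
August 9, 2001 falls on a Thursday, which is a business day, so no adjustment is needed.
Final deadline: August 9, 2001.

August 9, 2001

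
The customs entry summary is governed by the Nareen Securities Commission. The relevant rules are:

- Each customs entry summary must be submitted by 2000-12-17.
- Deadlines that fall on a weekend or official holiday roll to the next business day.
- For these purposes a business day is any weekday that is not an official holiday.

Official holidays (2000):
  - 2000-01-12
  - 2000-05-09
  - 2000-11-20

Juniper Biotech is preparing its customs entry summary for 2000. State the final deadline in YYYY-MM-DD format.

Start from the fixed due date, 2000-12-17.
2000-12-17 is a Sunday; the next business day is 2000-12-18 (Monday).
Deadline: 2000-12-18.

2000-12-18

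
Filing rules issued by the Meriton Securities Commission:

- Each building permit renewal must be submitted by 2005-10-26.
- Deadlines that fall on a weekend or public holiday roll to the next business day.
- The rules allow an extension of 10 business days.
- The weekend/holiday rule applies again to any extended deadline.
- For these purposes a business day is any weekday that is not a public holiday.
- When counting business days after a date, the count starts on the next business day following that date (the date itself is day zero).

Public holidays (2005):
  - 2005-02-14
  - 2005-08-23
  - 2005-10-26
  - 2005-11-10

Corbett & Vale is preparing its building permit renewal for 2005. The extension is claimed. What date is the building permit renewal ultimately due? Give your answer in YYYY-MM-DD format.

2005-11-11

The statutory due date is 2005-10-26.
Because 2005-10-26 is a listed holiday, the deadline becomes 2005-10-27 (Thursday).
Counting 10 further business days from 2005-10-27 reaches 2005-11-11.
2005-11-11 (Friday) is already a business day.
Deadline: 2005-11-11.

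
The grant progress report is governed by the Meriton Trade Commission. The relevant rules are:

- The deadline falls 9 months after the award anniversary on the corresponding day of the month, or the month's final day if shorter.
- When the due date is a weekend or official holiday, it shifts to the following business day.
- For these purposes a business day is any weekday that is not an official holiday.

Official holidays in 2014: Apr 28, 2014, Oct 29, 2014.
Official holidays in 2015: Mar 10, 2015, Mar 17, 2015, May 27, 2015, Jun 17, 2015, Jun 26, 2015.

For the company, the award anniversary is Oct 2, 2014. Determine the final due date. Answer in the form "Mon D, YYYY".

9 months after Oct 2, 2014, on the same day of the month, is Jul 2, 2015.
Since Jul 2, 2015 is a Thursday and not a holiday, the date is unchanged.
The final due date is Jul 2, 2015.

Jul 2, 2015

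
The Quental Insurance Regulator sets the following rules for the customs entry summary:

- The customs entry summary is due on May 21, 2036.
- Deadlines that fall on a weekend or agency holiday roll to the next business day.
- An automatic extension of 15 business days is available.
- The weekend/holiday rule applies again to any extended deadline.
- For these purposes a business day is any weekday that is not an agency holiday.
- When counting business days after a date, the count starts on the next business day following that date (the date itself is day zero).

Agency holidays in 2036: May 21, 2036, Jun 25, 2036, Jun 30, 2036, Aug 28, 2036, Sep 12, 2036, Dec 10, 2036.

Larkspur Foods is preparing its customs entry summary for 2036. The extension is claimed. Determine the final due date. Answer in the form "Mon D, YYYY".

Jun 12, 2036

The stated deadline is May 21, 2036.
Because May 21, 2036 is a listed holiday, the deadline becomes May 22, 2036 (Thursday).
The 15-business-day extension runs from May 22, 2036 to Jun 12, 2036.
Jun 12, 2036 (Thursday) is already a business day.
The final due date is Jun 12, 2036.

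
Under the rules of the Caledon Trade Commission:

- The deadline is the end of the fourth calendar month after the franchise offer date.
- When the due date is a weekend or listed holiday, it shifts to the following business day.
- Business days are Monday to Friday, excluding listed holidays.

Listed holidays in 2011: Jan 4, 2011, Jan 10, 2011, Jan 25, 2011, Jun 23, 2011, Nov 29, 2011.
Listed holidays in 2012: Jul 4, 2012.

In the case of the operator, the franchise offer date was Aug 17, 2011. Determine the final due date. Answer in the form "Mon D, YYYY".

4 months after Aug 17, 2011 is December 2011; that month ends on Dec 31, 2011.
Dec 31, 2011 falls on a Saturday. Rolling to the next business day gives Jan 2, 2012, a Monday.
So the filing is due Jan 2, 2012.

Jan 2, 2012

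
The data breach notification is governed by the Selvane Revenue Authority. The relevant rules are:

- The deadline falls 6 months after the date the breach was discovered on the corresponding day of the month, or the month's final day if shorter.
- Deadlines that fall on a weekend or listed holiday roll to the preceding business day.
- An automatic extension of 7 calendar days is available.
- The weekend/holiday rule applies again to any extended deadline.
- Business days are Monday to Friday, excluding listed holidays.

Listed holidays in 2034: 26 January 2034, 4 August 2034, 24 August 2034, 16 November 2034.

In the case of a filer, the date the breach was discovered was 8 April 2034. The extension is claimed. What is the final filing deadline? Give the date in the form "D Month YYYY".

6 months from 8 April 2034 is 8 October 2034.
Because 8 October 2034 is a Sunday, the deadline becomes 6 October 2034 (Friday).
Add the 7 calendar-day extension to 6 October 2034: 13 October 2034.
13 October 2034 is a Friday and not a listed holiday, so it stands.
Final deadline: 13 October 2034.

13 October 2034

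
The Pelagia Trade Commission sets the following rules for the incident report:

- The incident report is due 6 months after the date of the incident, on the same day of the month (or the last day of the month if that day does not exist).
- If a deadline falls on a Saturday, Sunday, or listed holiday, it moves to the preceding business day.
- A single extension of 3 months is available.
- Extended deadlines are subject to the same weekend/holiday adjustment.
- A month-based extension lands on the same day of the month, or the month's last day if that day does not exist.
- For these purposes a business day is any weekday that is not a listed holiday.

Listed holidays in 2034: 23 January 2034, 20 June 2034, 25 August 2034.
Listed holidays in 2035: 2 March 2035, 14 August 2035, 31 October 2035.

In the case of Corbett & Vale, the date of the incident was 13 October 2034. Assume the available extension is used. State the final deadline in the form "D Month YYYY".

13 July 2035

6 months from 13 October 2034 is 13 April 2035.
Since 13 April 2035 is a Friday and not a holiday, the date is unchanged.
The 3 months extension carries 13 April 2035 to 13 July 2035.
13 July 2035 falls on a Friday, which is a business day, so no adjustment is needed.
Deadline: 13 July 2035.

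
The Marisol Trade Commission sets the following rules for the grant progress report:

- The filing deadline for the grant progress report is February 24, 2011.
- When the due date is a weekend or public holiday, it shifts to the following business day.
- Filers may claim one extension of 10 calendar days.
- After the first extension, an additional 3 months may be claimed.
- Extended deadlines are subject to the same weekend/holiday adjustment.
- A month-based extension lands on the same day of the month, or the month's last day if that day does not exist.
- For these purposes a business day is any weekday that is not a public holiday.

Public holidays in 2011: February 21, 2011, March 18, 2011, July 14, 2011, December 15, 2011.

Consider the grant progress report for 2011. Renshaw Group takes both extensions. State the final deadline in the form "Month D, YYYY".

The stated deadline is February 24, 2011.
February 24, 2011 (Thursday) is already a business day.
With the 10-day extension, February 24, 2011 becomes March 6, 2011.
March 6, 2011 falls on a Sunday. Rolling to the next business day gives March 7, 2011, a Monday.
Applying the 3 months extension: 3 months after March 7, 2011 is June 7, 2011.
Since June 7, 2011 is a Tuesday and not a holiday, the date is unchanged.
Deadline: June 7, 2011.

June 7, 2011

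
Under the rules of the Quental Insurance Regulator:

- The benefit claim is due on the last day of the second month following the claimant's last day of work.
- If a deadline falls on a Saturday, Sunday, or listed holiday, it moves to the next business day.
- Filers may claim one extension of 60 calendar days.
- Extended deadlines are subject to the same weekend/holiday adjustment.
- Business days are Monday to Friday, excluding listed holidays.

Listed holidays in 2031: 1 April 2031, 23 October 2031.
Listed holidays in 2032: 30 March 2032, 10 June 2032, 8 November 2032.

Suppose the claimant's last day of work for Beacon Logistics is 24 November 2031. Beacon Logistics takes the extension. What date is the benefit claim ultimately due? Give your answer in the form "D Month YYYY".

2 April 2032

2 months after 24 November 2031 falls in January 2032; the last day of that month is 31 January 2032.
31 January 2032 is a Saturday; the next business day is 2 February 2032 (Monday).
With the 60-day extension, 2 February 2032 becomes 2 April 2032.
2 April 2032 (Friday) is already a business day.
Deadline: 2 April 2032.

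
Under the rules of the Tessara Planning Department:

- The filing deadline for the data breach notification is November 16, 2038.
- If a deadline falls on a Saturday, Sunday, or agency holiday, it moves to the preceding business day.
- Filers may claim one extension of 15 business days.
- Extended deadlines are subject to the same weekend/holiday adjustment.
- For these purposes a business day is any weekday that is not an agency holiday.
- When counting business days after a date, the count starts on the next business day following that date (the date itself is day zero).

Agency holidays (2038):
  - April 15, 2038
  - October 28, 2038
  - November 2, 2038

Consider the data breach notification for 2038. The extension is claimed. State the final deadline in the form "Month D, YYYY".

The statutory due date is November 16, 2038.
Since November 16, 2038 is a Tuesday and not a holiday, the date is unchanged.
The 15-business-day extension runs from November 16, 2038 to December 7, 2038.
December 7, 2038 (Tuesday) is already a business day.
The final due date is December 7, 2038.

December 7, 2038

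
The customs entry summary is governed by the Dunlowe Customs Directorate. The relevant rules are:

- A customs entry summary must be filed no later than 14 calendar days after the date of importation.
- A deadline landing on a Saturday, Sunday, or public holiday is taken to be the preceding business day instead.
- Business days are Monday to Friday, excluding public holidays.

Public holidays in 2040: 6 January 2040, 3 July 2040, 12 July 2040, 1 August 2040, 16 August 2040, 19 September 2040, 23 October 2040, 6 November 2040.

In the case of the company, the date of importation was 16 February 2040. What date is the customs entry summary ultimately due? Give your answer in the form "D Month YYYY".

1 March 2040

Adding 14 calendar days to 16 February 2040 gives 1 March 2040.
1 March 2040 falls on a Thursday, which is a business day, so no adjustment is needed.
Deadline: 1 March 2040.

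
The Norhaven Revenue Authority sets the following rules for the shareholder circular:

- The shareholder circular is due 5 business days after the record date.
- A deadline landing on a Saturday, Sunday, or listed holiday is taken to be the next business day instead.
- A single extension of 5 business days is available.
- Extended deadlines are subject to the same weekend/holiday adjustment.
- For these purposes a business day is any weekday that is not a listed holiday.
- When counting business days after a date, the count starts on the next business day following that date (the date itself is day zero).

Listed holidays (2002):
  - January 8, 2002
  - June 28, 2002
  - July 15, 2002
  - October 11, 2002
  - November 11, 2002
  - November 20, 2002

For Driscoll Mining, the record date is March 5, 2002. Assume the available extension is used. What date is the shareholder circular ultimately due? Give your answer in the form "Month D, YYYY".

5 business days after March 5, 2002, excluding weekends and holidays, is March 12, 2002.
March 12, 2002 is a Tuesday and not a listed holiday, so it stands.
The 5-business-day extension runs from March 12, 2002 to March 19, 2002.
March 19, 2002 (Tuesday) is already a business day.
Deadline: March 19, 2002.

March 19, 2002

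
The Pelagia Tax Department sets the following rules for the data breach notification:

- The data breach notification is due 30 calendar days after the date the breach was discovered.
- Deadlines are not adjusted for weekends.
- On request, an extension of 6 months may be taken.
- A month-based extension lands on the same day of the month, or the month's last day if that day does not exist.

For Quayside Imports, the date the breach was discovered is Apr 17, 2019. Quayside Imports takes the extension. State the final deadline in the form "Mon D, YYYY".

Nov 17, 2019

From Apr 17, 2019, 30 calendar days later is May 17, 2019.
May 17, 2019 is a Friday; no weekend or holiday adjustment applies.
Add 6 months to May 17, 2019: Nov 17, 2019.
Nov 17, 2019 falls on a Sunday. The rules make no weekend/holiday allowance, so it remains Nov 17, 2019.
Deadline: Nov 17, 2019.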